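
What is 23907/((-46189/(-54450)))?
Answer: 9103050/323 ≈ 28183.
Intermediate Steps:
23907/((-46189/(-54450))) = 23907/((-46189*(-1/54450))) = 23907/(4199/4950) = 23907*(4950/4199) = 9103050/323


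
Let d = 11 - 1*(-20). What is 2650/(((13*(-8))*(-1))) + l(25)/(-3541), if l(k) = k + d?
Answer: 4688913/184132 ≈ 25.465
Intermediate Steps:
d = 31 (d = 11 + 20 = 31)
l(k) = 31 + k (l(k) = k + 31 = 31 + k)
2650/(((13*(-8))*(-1))) + l(25)/(-3541) = 2650/(((13*(-8))*(-1))) + (31 + 25)/(-3541) = 2650/((-104*(-1))) + 56*(-1/3541) = 2650/104 - 56/3541 = 2650*(1/104) - 56/3541 = 1325/52 - 56/3541 = 4688913/184132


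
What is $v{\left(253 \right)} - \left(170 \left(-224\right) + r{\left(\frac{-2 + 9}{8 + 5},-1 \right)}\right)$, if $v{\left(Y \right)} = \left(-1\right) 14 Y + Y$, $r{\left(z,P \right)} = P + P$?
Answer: $34793$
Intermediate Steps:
$r{\left(z,P \right)} = 2 P$
$v{\left(Y \right)} = - 13 Y$ ($v{\left(Y \right)} = - 14 Y + Y = - 13 Y$)
$v{\left(253 \right)} - \left(170 \left(-224\right) + r{\left(\frac{-2 + 9}{8 + 5},-1 \right)}\right) = \left(-13\right) 253 - \left(170 \left(-224\right) + 2 \left(-1\right)\right) = -3289 - \left(-38080 - 2\right) = -3289 - -38082 = -3289 + 38082 = 34793$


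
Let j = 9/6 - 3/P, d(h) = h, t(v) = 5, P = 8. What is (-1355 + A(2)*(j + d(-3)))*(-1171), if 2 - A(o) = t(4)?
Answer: 12640945/8 ≈ 1.5801e+6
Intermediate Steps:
A(o) = -3 (A(o) = 2 - 1*5 = 2 - 5 = -3)
j = 9/8 (j = 9/6 - 3/8 = 9*(⅙) - 3*⅛ = 3/2 - 3/8 = 9/8 ≈ 1.1250)
(-1355 + A(2)*(j + d(-3)))*(-1171) = (-1355 - 3*(9/8 - 3))*(-1171) = (-1355 - 3*(-15/8))*(-1171) = (-1355 + 45/8)*(-1171) = -10795/8*(-1171) = 12640945/8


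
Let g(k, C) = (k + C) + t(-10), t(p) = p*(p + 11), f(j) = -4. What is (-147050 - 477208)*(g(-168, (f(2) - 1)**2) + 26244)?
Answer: -16287515478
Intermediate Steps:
t(p) = p*(11 + p)
g(k, C) = -10 + C + k (g(k, C) = (k + C) - 10*(11 - 10) = (C + k) - 10*1 = (C + k) - 10 = -10 + C + k)
(-147050 - 477208)*(g(-168, (f(2) - 1)**2) + 26244) = (-147050 - 477208)*((-10 + (-4 - 1)**2 - 168) + 26244) = -624258*((-10 + (-5)**2 - 168) + 26244) = -624258*((-10 + 25 - 168) + 26244) = -624258*(-153 + 26244) = -624258*26091 = -16287515478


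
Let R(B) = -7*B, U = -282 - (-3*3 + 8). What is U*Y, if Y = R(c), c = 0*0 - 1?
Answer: -1967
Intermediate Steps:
c = -1 (c = 0 - 1 = -1)
U = -281 (U = -282 - (-9 + 8) = -282 - 1*(-1) = -282 + 1 = -281)
Y = 7 (Y = -7*(-1) = 7)
U*Y = -281*7 = -1967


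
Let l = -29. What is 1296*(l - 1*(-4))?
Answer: -32400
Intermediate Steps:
1296*(l - 1*(-4)) = 1296*(-29 - 1*(-4)) = 1296*(-29 + 4) = 1296*(-25) = -32400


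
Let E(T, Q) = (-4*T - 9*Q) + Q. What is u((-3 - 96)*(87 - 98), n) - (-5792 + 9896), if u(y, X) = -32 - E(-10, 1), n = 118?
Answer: -4168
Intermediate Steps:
E(T, Q) = -8*Q - 4*T (E(T, Q) = (-9*Q - 4*T) + Q = -8*Q - 4*T)
u(y, X) = -64 (u(y, X) = -32 - (-8*1 - 4*(-10)) = -32 - (-8 + 40) = -32 - 1*32 = -32 - 32 = -64)
u((-3 - 96)*(87 - 98), n) - (-5792 + 9896) = -64 - (-5792 + 9896) = -64 - 1*4104 = -64 - 4104 = -4168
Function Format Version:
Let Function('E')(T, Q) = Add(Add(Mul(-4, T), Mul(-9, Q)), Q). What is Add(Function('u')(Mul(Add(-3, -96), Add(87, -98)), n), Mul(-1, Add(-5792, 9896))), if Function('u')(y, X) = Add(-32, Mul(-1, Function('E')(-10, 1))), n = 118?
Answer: -4168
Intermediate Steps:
Function('E')(T, Q) = Add(Mul(-8, Q), Mul(-4, T)) (Function('E')(T, Q) = Add(Add(Mul(-9, Q), Mul(-4, T)), Q) = Add(Mul(-8, Q), Mul(-4, T)))
Function('u')(y, X) = -64 (Function('u')(y, X) = Add(-32, Mul(-1, Add(Mul(-8, 1), Mul(-4, -10)))) = Add(-32, Mul(-1, Add(-8, 40))) = Add(-32, Mul(-1, 32)) = Add(-32, -32) = -64)
Add(Function('u')(Mul(Add(-3, -96), Add(87, -98)), n), Mul(-1, Add(-5792, 9896))) = Add(-64, Mul(-1, Add(-5792, 9896))) = Add(-64, Mul(-1, 4104)) = Add(-64, -4104) = -4168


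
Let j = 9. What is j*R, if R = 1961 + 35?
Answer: 17964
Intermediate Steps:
R = 1996
j*R = 9*1996 = 17964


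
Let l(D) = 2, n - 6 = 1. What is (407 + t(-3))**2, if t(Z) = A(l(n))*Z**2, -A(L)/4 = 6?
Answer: 36481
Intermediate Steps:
n = 7 (n = 6 + 1 = 7)
A(L) = -24 (A(L) = -4*6 = -24)
t(Z) = -24*Z**2
(407 + t(-3))**2 = (407 - 24*(-3)**2)**2 = (407 - 24*9)**2 = (407 - 216)**2 = 191**2 = 36481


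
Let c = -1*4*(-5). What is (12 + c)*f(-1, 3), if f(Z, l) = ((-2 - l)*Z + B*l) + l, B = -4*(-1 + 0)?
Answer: 640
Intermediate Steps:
B = 4 (B = -4*(-1) = 4)
f(Z, l) = 5*l + Z*(-2 - l) (f(Z, l) = ((-2 - l)*Z + 4*l) + l = (Z*(-2 - l) + 4*l) + l = (4*l + Z*(-2 - l)) + l = 5*l + Z*(-2 - l))
c = 20 (c = -4*(-5) = 20)
(12 + c)*f(-1, 3) = (12 + 20)*(-2*(-1) + 5*3 - 1*(-1)*3) = 32*(2 + 15 + 3) = 32*20 = 640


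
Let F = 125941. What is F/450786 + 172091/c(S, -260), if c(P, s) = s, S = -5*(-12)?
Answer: -38771734433/58602180 ≈ -661.61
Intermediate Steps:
S = 60
F/450786 + 172091/c(S, -260) = 125941/450786 + 172091/(-260) = 125941*(1/450786) + 172091*(-1/260) = 125941/450786 - 172091/260 = -38771734433/58602180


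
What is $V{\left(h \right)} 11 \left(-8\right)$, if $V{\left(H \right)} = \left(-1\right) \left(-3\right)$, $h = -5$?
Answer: $-264$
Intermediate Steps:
$V{\left(H \right)} = 3$
$V{\left(h \right)} 11 \left(-8\right) = 3 \cdot 11 \left(-8\right) = 33 \left(-8\right) = -264$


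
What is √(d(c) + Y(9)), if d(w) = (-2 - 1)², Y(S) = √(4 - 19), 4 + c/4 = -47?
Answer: √(9 + I*√15) ≈ 3.0658 + 0.63165*I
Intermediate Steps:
c = -204 (c = -16 + 4*(-47) = -16 - 188 = -204)
Y(S) = I*√15 (Y(S) = √(-15) = I*√15)
d(w) = 9 (d(w) = (-3)² = 9)
√(d(c) + Y(9)) = √(9 + I*√15)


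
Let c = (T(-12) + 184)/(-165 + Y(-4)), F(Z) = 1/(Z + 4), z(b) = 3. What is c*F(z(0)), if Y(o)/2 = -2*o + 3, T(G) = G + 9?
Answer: -181/1001 ≈ -0.18082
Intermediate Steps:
T(G) = 9 + G
F(Z) = 1/(4 + Z)
Y(o) = 6 - 4*o (Y(o) = 2*(-2*o + 3) = 2*(3 - 2*o) = 6 - 4*o)
c = -181/143 (c = ((9 - 12) + 184)/(-165 + (6 - 4*(-4))) = (-3 + 184)/(-165 + (6 + 16)) = 181/(-165 + 22) = 181/(-143) = 181*(-1/143) = -181/143 ≈ -1.2657)
c*F(z(0)) = -181/(143*(4 + 3)) = -181/143/7 = -181/143*⅐ = -181/1001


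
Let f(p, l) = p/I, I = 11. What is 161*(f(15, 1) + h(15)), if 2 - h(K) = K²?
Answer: -392518/11 ≈ -35683.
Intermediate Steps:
h(K) = 2 - K²
f(p, l) = p/11
161*(f(15, 1) + h(15)) = 161*((1/11)*15 + (2 - 1*15²)) = 161*(15/11 + (2 - 1*225)) = 161*(15/11 + (2 - 225)) = 161*(15/11 - 223) = 161*(-2438/11) = -392518/11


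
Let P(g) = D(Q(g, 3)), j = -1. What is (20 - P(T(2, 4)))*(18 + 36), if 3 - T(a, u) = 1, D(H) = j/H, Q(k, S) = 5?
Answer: 5454/5 ≈ 1090.8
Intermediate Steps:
D(H) = -1/H
T(a, u) = 2 (T(a, u) = 3 - 1*1 = 3 - 1 = 2)
P(g) = -1/5
(20 - P(T(2, 4)))*(18 + 36) = (20 - 1*(-1/5))*(18 + 36) = (20 + 1/5)*54 = (101/5)*54 = 5454/5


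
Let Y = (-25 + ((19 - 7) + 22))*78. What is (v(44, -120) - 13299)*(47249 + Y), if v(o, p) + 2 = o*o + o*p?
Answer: -798144395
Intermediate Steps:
v(o, p) = -2 + o² + o*p (v(o, p) = -2 + (o*o + o*p) = -2 + (o² + o*p) = -2 + o² + o*p)
Y = 702 (Y = (-25 + (12 + 22))*78 = (-25 + 34)*78 = 9*78 = 702)
(v(44, -120) - 13299)*(47249 + Y) = ((-2 + 44² + 44*(-120)) - 13299)*(47249 + 702) = ((-2 + 1936 - 5280) - 13299)*47951 = (-3346 - 13299)*47951 = -16645*47951 = -798144395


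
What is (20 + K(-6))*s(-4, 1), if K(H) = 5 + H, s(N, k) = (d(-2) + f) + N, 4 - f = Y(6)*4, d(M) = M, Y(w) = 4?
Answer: -342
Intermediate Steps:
f = -12 (f = 4 - 4*4 = 4 - 1*16 = 4 - 16 = -12)
s(N, k) = -14 + N (s(N, k) = (-2 - 12) + N = -14 + N)
(20 + K(-6))*s(-4, 1) = (20 + (5 - 6))*(-14 - 4) = (20 - 1)*(-18) = 19*(-18) = -342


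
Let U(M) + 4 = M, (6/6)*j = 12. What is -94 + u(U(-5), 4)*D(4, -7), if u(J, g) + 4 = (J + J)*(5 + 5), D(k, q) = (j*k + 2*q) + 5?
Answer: -7270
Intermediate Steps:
j = 12
D(k, q) = 5 + 2*q + 12*k (D(k, q) = (12*k + 2*q) + 5 = (2*q + 12*k) + 5 = 5 + 2*q + 12*k)
U(M) = -4 + M
u(J, g) = -4 + 20*J (u(J, g) = -4 + (J + J)*(5 + 5) = -4 + (2*J)*10 = -4 + 20*J)
-94 + u(U(-5), 4)*D(4, -7) = -94 + (-4 + 20*(-4 - 5))*(5 + 2*(-7) + 12*4) = -94 + (-4 + 20*(-9))*(5 - 14 + 48) = -94 + (-4 - 180)*39 = -94 - 184*39 = -94 - 7176 = -7270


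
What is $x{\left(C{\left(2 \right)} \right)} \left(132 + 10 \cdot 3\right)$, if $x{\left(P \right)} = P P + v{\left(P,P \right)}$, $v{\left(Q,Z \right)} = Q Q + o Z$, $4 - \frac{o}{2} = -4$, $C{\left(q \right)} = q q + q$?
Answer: $27216$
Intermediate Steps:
$C{\left(q \right)} = q + q^{2}$ ($C{\left(q \right)} = q^{2} + q = q + q^{2}$)
$o = 16$ ($o = 8 - -8 = 8 + 8 = 16$)
$v{\left(Q,Z \right)} = Q^{2} + 16 Z$ ($v{\left(Q,Z \right)} = Q Q + 16 Z = Q^{2} + 16 Z$)
$x{\left(P \right)} = 2 P^{2} + 16 P$ ($x{\left(P \right)} = P P + \left(P^{2} + 16 P\right) = P^{2} + \left(P^{2} + 16 P\right) = 2 P^{2} + 16 P$)
$x{\left(C{\left(2 \right)} \right)} \left(132 + 10 \cdot 3\right) = 2 \cdot 2 \left(1 + 2\right) \left(8 + 2 \left(1 + 2\right)\right) \left(132 + 10 \cdot 3\right) = 2 \cdot 2 \cdot 3 \left(8 + 2 \cdot 3\right) \left(132 + 30\right) = 2 \cdot 6 \left(8 + 6\right) 162 = 2 \cdot 6 \cdot 14 \cdot 162 = 168 \cdot 162 = 27216$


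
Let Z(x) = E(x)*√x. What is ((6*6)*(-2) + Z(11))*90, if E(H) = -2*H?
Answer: -6480 - 1980*√11 ≈ -13047.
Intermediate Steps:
Z(x) = -2*x^(3/2) (Z(x) = (-2*x)*√x = -2*x^(3/2))
((6*6)*(-2) + Z(11))*90 = ((6*6)*(-2) - 22*√11)*90 = (36*(-2) - 22*√11)*90 = (-72 - 22*√11)*90 = -6480 - 1980*√11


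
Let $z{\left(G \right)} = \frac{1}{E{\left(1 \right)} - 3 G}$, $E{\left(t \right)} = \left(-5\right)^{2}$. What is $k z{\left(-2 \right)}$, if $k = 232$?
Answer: $\frac{232}{31} \approx 7.4839$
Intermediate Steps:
$E{\left(t \right)} = 25$
$z{\left(G \right)} = \frac{1}{25 - 3 G}$
$k z{\left(-2 \right)} = 232 \left(- \frac{1}{-25 + 3 \left(-2\right)}\right) = 232 \left(- \frac{1}{-25 - 6}\right) = 232 \left(- \frac{1}{-31}\right) = 232 \left(\left(-1\right) \left(- \frac{1}{31}\right)\right) = 232 \cdot \frac{1}{31} = \frac{232}{31}$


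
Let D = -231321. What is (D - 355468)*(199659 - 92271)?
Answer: -63014097132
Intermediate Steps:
(D - 355468)*(199659 - 92271) = (-231321 - 355468)*(199659 - 92271) = -586789*107388 = -63014097132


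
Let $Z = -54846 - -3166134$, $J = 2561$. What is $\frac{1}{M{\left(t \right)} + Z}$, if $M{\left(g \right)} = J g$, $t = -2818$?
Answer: $- \frac{1}{4105610} \approx -2.4357 \cdot 10^{-7}$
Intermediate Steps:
$M{\left(g \right)} = 2561 g$
$Z = 3111288$ ($Z = -54846 + 3166134 = 3111288$)
$\frac{1}{M{\left(t \right)} + Z} = \frac{1}{2561 \left(-2818\right) + 3111288} = \frac{1}{-7216898 + 3111288} = \frac{1}{-4105610} = - \frac{1}{4105610}$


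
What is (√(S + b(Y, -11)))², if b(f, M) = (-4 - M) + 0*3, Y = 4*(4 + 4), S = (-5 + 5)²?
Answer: 7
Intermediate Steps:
S = 0 (S = 0² = 0)
Y = 32 (Y = 4*8 = 32)
b(f, M) = -4 - M (b(f, M) = (-4 - M) + 0 = -4 - M)
(√(S + b(Y, -11)))² = (√(0 + (-4 - 1*(-11))))² = (√(0 + (-4 + 11)))² = (√(0 + 7))² = (√7)² = 7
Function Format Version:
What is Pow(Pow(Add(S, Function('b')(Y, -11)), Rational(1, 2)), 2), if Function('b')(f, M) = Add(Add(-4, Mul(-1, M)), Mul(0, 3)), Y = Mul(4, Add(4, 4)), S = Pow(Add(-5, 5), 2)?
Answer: 7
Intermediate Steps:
S = 0 (S = Pow(0, 2) = 0)
Y = 32 (Y = Mul(4, 8) = 32)
Function('b')(f, M) = Add(-4, Mul(-1, M)) (Function('b')(f, M) = Add(Add(-4, Mul(-1, M)), 0) = Add(-4, Mul(-1, M)))
Pow(Pow(Add(S, Function('b')(Y, -11)), Rational(1, 2)), 2) = Pow(Pow(Add(0, Add(-4, Mul(-1, -11))), Rational(1, 2)), 2) = Pow(Pow(Add(0, Add(-4, 11)), Rational(1, 2)), 2) = Pow(Pow(Add(0, 7), Rational(1, 2)), 2) = Pow(Pow(7, Rational(1, 2)), 2) = 7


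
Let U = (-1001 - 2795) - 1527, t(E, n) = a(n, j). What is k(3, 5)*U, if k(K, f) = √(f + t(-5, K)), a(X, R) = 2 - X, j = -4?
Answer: -10646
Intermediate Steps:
t(E, n) = 2 - n
U = -5323 (U = -3796 - 1527 = -5323)
k(K, f) = √(2 + f - K) (k(K, f) = √(f + (2 - K)) = √(2 + f - K))
k(3, 5)*U = √(2 + 5 - 1*3)*(-5323) = √(2 + 5 - 3)*(-5323) = √4*(-5323) = 2*(-5323) = -10646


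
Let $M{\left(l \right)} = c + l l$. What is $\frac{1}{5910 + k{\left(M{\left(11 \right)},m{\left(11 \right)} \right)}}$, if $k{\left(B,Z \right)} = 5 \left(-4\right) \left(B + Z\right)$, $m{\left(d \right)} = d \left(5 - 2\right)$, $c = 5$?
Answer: $\frac{1}{2730} \approx 0.0003663$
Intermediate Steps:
$M{\left(l \right)} = 5 + l^{2}$ ($M{\left(l \right)} = 5 + l l = 5 + l^{2}$)
$m{\left(d \right)} = 3 d$ ($m{\left(d \right)} = d 3 = 3 d$)
$k{\left(B,Z \right)} = - 20 B - 20 Z$ ($k{\left(B,Z \right)} = - 20 \left(B + Z\right) = - 20 B - 20 Z$)
$\frac{1}{5910 + k{\left(M{\left(11 \right)},m{\left(11 \right)} \right)}} = \frac{1}{5910 - \left(20 \left(5 + 11^{2}\right) + 20 \cdot 3 \cdot 11\right)} = \frac{1}{5910 - \left(660 + 20 \left(5 + 121\right)\right)} = \frac{1}{5910 - 3180} = \frac{1}{2730}$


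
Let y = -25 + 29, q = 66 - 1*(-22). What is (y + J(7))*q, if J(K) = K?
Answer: 968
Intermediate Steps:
q = 88 (q = 66 + 22 = 88)
y = 4
(y + J(7))*q = (4 + 7)*88 = 11*88 = 968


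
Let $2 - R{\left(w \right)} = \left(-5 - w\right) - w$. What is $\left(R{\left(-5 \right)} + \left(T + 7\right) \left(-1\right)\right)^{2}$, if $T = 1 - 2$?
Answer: $81$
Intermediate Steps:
$T = -1$ ($T = 1 - 2 = -1$)
$R{\left(w \right)} = 7 + 2 w$ ($R{\left(w \right)} = 2 - \left(\left(-5 - w\right) - w\right) = 2 - \left(-5 - 2 w\right) = 2 + \left(5 + 2 w\right) = 7 + 2 w$)
$\left(R{\left(-5 \right)} + \left(T + 7\right) \left(-1\right)\right)^{2} = \left(\left(7 + 2 \left(-5\right)\right) + \left(-1 + 7\right) \left(-1\right)\right)^{2} = \left(\left(7 - 10\right) + 6 \left(-1\right)\right)^{2} = \left(-3 - 6\right)^{2} = \left(-9\right)^{2} = 81$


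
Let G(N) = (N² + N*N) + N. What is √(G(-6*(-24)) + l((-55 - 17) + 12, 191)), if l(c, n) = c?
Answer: 2*√10389 ≈ 203.85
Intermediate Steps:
G(N) = N + 2*N² (G(N) = (N² + N²) + N = 2*N² + N = N + 2*N²)
√(G(-6*(-24)) + l((-55 - 17) + 12, 191)) = √((-6*(-24))*(1 + 2*(-6*(-24))) + ((-55 - 17) + 12)) = √(144*(1 + 2*144) + (-72 + 12)) = √(144*(1 + 288) - 60) = √(144*289 - 60) = √(41616 - 60) = √41556 = 2*√10389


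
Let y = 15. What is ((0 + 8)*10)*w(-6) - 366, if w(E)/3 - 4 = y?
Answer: 4194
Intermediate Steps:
w(E) = 57 (w(E) = 12 + 3*15 = 12 + 45 = 57)
((0 + 8)*10)*w(-6) - 366 = ((0 + 8)*10)*57 - 366 = (8*10)*57 - 366 = 80*57 - 366 = 4560 - 366 = 4194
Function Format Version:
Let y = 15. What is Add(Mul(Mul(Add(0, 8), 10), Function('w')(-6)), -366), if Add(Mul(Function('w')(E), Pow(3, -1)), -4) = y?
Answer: 4194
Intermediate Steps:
Function('w')(E) = 57 (Function('w')(E) = Add(12, Mul(3, 15)) = Add(12, 45) = 57)
Add(Mul(Mul(Add(0, 8), 10), Function('w')(-6)), -366) = Add(Mul(Mul(Add(0, 8), 10), 57), -366) = Add(Mul(Mul(8, 10), 57), -366) = Add(Mul(80, 57), -366) = Add(4560, -366) = 4194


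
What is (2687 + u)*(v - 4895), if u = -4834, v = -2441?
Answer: 15750392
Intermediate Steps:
(2687 + u)*(v - 4895) = (2687 - 4834)*(-2441 - 4895) = -2147*(-7336) = 15750392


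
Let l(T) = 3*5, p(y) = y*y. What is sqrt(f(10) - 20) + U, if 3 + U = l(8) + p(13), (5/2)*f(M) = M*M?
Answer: 181 + 2*sqrt(5) ≈ 185.47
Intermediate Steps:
p(y) = y**2
l(T) = 15
f(M) = 2*M**2/5 (f(M) = 2*(M*M)/5 = 2*M**2/5)
U = 181 (U = -3 + (15 + 13**2) = -3 + (15 + 169) = -3 + 184 = 181)
sqrt(f(10) - 20) + U = sqrt((2/5)*10**2 - 20) + 181 = sqrt((2/5)*100 - 20) + 181 = sqrt(40 - 20) + 181 = sqrt(20) + 181 = 2*sqrt(5) + 181 = 181 + 2*sqrt(5)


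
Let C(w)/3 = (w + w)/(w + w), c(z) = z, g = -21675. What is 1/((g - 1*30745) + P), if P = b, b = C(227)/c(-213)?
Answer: -71/3721821 ≈ -1.9077e-5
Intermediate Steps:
C(w) = 3 (C(w) = 3*((w + w)/(w + w)) = 3*((2*w)/((2*w))) = 3*((2*w)*(1/(2*w))) = 3*1 = 3)
b = -1/71 (b = 3/(-213) = 3*(-1/213) = -1/71 ≈ -0.014085)
P = -1/71 ≈ -0.014085
1/((g - 1*30745) + P) = 1/((-21675 - 1*30745) - 1/71) = 1/((-21675 - 30745) - 1/71) = 1/(-52420 - 1/71) = 1/(-3721821/71) = -71/3721821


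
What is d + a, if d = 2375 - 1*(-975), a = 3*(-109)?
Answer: 3023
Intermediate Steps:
a = -327
d = 3350 (d = 2375 + 975 = 3350)
d + a = 3350 - 327 = 3023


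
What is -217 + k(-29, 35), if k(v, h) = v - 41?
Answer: -287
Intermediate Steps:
k(v, h) = -41 + v
-217 + k(-29, 35) = -217 + (-41 - 29) = -217 - 70 = -287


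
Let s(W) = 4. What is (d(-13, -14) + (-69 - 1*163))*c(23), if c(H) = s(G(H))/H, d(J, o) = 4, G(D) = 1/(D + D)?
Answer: -912/23 ≈ -39.652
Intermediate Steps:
G(D) = 1/(2*D)
c(H) = 4/H
(d(-13, -14) + (-69 - 1*163))*c(23) = (4 + (-69 - 1*163))*(4/23) = (4 + (-69 - 163))*(4*(1/23)) = (4 - 232)*(4/23) = -228*4/23 = -912/23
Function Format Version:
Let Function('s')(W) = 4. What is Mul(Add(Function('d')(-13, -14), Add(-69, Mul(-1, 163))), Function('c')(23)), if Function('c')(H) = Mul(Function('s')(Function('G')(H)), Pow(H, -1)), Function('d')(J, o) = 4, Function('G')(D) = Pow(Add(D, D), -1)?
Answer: Rational(-912, 23) ≈ -39.652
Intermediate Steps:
Function('G')(D) = Mul(Rational(1, 2), Pow(D, -1)) (Function('G')(D) = Pow(Mul(2, D), -1) = Mul(Rational(1, 2), Pow(D, -1)))
Function('c')(H) = Mul(4, Pow(H, -1))
Mul(Add(Function('d')(-13, -14), Add(-69, Mul(-1, 163))), Function('c')(23)) = Mul(Add(4, Add(-69, Mul(-1, 163))), Mul(4, Pow(23, -1))) = Mul(Add(4, Add(-69, -163)), Mul(4, Rational(1, 23))) = Mul(Add(4, -232), Rational(4, 23)) = Mul(-228, Rational(4, 23)) = Rational(-912, 23)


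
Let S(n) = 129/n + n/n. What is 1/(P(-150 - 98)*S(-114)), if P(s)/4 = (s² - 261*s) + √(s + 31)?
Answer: -38684/2570083555 + 19*I*√217/159345180410 ≈ -1.5052e-5 + 1.7565e-9*I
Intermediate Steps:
P(s) = -1044*s + 4*s² + 4*√(31 + s) (P(s) = 4*((s² - 261*s) + √(s + 31)) = 4*((s² - 261*s) + √(31 + s)) = 4*(s² + √(31 + s) - 261*s) = -1044*s + 4*s² + 4*√(31 + s))
S(n) = 1 + 129/n (S(n) = 129/n + 1 = 1 + 129/n)
1/(P(-150 - 98)*S(-114)) = 1/((-1044*(-150 - 98) + 4*(-150 - 98)² + 4*√(31 + (-150 - 98)))*(((129 - 114)/(-114)))) = 1/((-1044*(-248) + 4*(-248)² + 4*√(31 - 248))*((-1/114*15))) = 1/((258912 + 4*61504 + 4*√(-217))*(-5/38)) = -38/5/(258912 + 246016 + 4*(I*√217)) = -38/5/(258912 + 246016 + 4*I*√217) = -38/5/(504928 + 4*I*√217) = -38/(5*(504928 + 4*I*√217))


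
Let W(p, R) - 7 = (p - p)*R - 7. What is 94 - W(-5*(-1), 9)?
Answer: 94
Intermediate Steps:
W(p, R) = 0 (W(p, R) = 7 + ((p - p)*R - 7) = 7 + (0*R - 7) = 7 + (0 - 7) = 7 - 7 = 0)
94 - W(-5*(-1), 9) = 94 - 1*0 = 94 + 0 = 94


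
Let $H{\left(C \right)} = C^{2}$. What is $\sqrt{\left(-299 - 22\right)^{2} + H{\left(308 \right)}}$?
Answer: $\sqrt{197905} \approx 444.87$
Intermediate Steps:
$\sqrt{\left(-299 - 22\right)^{2} + H{\left(308 \right)}} = \sqrt{\left(-299 - 22\right)^{2} + 308^{2}} = \sqrt{\left(-321\right)^{2} + 94864} = \sqrt{103041 + 94864} = \sqrt{197905}$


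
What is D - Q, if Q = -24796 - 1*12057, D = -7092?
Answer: 29761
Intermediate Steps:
Q = -36853 (Q = -24796 - 12057 = -36853)
D - Q = -7092 - 1*(-36853) = -7092 + 36853 = 29761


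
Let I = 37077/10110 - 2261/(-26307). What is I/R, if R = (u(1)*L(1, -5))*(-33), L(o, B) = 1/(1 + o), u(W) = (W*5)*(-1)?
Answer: 332747783/7314003675 ≈ 0.045495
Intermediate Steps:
u(W) = -5*W (u(W) = (5*W)*(-1) = -5*W)
R = 165/2 (R = ((-5*1)/(1 + 1))*(-33) = -5/2*(-33) = 165/2 ≈ 82.500)
I = 332747783/88654590 (I = 37077*(1/10110) - 2261*(-1/26307) = 12359/3370 + 2261/26307 = 332747783/88654590 ≈ 3.7533)
I/R = 332747783/(88654590*(165/2)) = (332747783/88654590)*(2/165) = 332747783/7314003675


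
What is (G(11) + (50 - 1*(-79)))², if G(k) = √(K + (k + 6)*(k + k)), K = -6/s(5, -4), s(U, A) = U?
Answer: 85069/5 + 516*√2330/5 ≈ 21995.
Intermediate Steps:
K = -6/5 ≈ -1.2000
G(k) = √(-6/5 + 2*k*(6 + k)) (G(k) = √(-6/5 + (k + 6)*(k + k)) = √(-6/5 + (6 + k)*(2*k)) = √(-6/5 + 2*k*(6 + k)))
(G(11) + (50 - 1*(-79)))² = (√(-30 + 50*11² + 300*11)/5 + (50 - 1*(-79)))² = (√(-30 + 50*121 + 3300)/5 + (50 + 79))² = (√(-30 + 6050 + 3300)/5 + 129)² = (√9320/5 + 129)² = ((2*√2330)/5 + 129)² = (2*√2330/5 + 129)² = (129 + 2*√2330/5)²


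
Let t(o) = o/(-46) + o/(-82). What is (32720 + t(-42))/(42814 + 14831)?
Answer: 30856304/54359235 ≈ 0.56764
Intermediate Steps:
t(o) = -32*o/943 (t(o) = o*(-1/46) + o*(-1/82) = -o/46 - o/82 = -32*o/943)
(32720 + t(-42))/(42814 + 14831) = (32720 - 32/943*(-42))/(42814 + 14831) = (32720 + 1344/943)/57645 = (30856304/943)*(1/57645) = 30856304/54359235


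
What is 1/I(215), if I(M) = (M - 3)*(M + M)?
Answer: 1/91160 ≈ 1.0970e-5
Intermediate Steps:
I(M) = 2*M*(-3 + M) (I(M) = (-3 + M)*(2*M) = 2*M*(-3 + M))
1/I(215) = 1/(2*215*(-3 + 215)) = 1/(2*215*212) = 1/91160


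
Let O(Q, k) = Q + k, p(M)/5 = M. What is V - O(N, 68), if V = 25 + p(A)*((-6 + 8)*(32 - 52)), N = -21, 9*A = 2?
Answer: -598/9 ≈ -66.444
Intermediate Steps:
A = 2/9 (A = (⅑)*2 = 2/9 ≈ 0.22222)
p(M) = 5*M
V = -175/9 (V = 25 + (5*(2/9))*((-6 + 8)*(32 - 52)) = 25 + 10*(2*(-20))/9 = 25 + (10/9)*(-40) = 25 - 400/9 = -175/9 ≈ -19.444)
V - O(N, 68) = -175/9 - (-21 + 68) = -175/9 - 1*47 = -175/9 - 47 = -598/9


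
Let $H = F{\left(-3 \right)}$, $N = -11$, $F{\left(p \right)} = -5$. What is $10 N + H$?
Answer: $-115$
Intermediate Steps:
$H = -5$
$10 N + H = 10 \left(-11\right) - 5 = -110 - 5 = -115$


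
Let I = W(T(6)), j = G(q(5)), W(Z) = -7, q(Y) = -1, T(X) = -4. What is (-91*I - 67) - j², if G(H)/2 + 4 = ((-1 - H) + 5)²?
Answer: -1194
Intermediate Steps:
G(H) = -8 + 2*(4 - H)² (G(H) = -8 + 2*((-1 - H) + 5)² = -8 + 2*(4 - H)²)
j = 42 (j = -8 + 2*(-4 - 1)² = -8 + 2*(-5)² = -8 + 2*25 = -8 + 50 = 42)
I = -7
(-91*I - 67) - j² = (-91*(-7) - 67) - 1*42² = (637 - 67) - 1*1764 = 570 - 1764 = -1194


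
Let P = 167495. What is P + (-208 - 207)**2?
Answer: 339720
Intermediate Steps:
P + (-208 - 207)**2 = 167495 + (-208 - 207)**2 = 167495 + (-415)**2 = 167495 + 172225 = 339720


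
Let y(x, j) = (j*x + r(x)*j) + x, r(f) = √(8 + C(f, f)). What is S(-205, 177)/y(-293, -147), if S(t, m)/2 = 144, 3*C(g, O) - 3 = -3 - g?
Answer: 12320064/1827673933 + 14112*√951/1827673933 ≈ 0.0069790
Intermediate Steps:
C(g, O) = -g/3 (C(g, O) = 1 + (-3 - g)/3 = 1 + (-1 - g/3) = -g/3)
S(t, m) = 288 (S(t, m) = 2*144 = 288)
r(f) = √(8 - f/3)
y(x, j) = x + j*x + j*√(72 - 3*x)/3 (y(x, j) = (j*x + (√(72 - 3*x)/3)*j) + x = (j*x + j*√(72 - 3*x)/3) + x = x + j*x + j*√(72 - 3*x)/3)
S(-205, 177)/y(-293, -147) = 288/(-293 - 147*(-293) + (⅓)*(-147)*√(72 - 3*(-293))) = 288/(-293 + 43071 + (⅓)*(-147)*√(72 + 879)) = 288/(-293 + 43071 + (⅓)*(-147)*√951) = 288/(-293 + 43071 - 49*√951) = 288/(42778 - 49*√951)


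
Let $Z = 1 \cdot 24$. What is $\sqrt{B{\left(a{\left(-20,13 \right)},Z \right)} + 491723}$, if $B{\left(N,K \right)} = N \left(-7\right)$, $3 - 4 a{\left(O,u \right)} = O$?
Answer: $\frac{\sqrt{1966731}}{2} \approx 701.2$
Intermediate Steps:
$a{\left(O,u \right)} = \frac{3}{4} - \frac{O}{4}$
$Z = 24$
$B{\left(N,K \right)} = - 7 N$
$\sqrt{B{\left(a{\left(-20,13 \right)},Z \right)} + 491723} = \sqrt{- 7 \left(\frac{3}{4} - -5\right) + 491723} = \sqrt{- 7 \left(\frac{3}{4} + 5\right) + 491723} = \sqrt{\left(-7\right) \frac{23}{4} + 491723} = \sqrt{- \frac{161}{4} + 491723} = \sqrt{\frac{1966731}{4}} = \frac{\sqrt{1966731}}{2}$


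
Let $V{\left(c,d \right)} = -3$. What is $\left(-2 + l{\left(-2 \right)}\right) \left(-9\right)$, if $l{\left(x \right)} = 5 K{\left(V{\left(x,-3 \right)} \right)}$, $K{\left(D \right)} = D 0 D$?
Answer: $18$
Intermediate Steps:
$K{\left(D \right)} = 0$ ($K{\left(D \right)} = 0 D = 0$)
$l{\left(x \right)} = 0$ ($l{\left(x \right)} = 5 \cdot 0 = 0$)
$\left(-2 + l{\left(-2 \right)}\right) \left(-9\right) = \left(-2 + 0\right) \left(-9\right) = \left(-2\right) \left(-9\right) = 18$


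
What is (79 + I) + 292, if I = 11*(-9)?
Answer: 272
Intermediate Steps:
I = -99
(79 + I) + 292 = (79 - 99) + 292 = -20 + 292 = 272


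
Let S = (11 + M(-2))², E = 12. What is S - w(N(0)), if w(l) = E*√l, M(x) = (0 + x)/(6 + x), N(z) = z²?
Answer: 441/4 ≈ 110.25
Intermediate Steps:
M(x) = x/(6 + x)
S = 441/4 (S = (11 - 2/(6 - 2))² = (11 - 2/4)² = (11 - 2*¼)² = (11 - ½)² = (21/2)² = 441/4 ≈ 110.25)
w(l) = 12*√l
S - w(N(0)) = 441/4 - 12*√(0²) = 441/4 - 12*√0 = 441/4 - 12*0 = 441/4 - 1*0 = 441/4 + 0 = 441/4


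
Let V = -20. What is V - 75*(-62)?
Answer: 4630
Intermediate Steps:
V - 75*(-62) = -20 - 75*(-62) = -20 + 4650 = 4630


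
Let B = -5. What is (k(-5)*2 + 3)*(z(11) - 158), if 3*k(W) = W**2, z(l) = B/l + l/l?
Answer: -102188/33 ≈ -3096.6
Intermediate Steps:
z(l) = 1 - 5/l (z(l) = -5/l + l/l = -5/l + 1 = 1 - 5/l)
k(W) = W**2/3
(k(-5)*2 + 3)*(z(11) - 158) = (((1/3)*(-5)**2)*2 + 3)*((-5 + 11)/11 - 158) = (((1/3)*25)*2 + 3)*((1/11)*6 - 158) = ((25/3)*2 + 3)*(6/11 - 158) = (50/3 + 3)*(-1732/11) = (59/3)*(-1732/11) = -102188/33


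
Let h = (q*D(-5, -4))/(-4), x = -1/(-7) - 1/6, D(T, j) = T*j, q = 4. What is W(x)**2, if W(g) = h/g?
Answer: 705600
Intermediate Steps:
x = -1/42 (x = -1*(-1/7) - 1*1/6 = 1/7 - 1/6 = -1/42 ≈ -0.023810)
h = -20 (h = (4*(-5*(-4)))/(-4) = (4*20)*(-1/4) = 80*(-1/4) = -20)
W(g) = -20/g
W(x)**2 = (-20/(-1/42))**2 = (-20*(-42))**2 = 840**2 = 705600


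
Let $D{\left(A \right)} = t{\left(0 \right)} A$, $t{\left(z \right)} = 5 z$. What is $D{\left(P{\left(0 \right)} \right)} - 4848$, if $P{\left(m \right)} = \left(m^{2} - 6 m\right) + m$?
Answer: $-4848$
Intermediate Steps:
$P{\left(m \right)} = m^{2} - 5 m$
$D{\left(A \right)} = 0$ ($D{\left(A \right)} = 5 \cdot 0 A = 0 A = 0$)
$D{\left(P{\left(0 \right)} \right)} - 4848 = 0 - 4848 = -4848$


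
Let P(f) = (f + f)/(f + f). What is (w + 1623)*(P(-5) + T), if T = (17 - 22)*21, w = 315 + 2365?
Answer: -447512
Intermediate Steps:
P(f) = 1 (P(f) = (2*f)/((2*f)) = (2*f)*(1/(2*f)) = 1)
w = 2680
T = -105 (T = -5*21 = -105)
(w + 1623)*(P(-5) + T) = (2680 + 1623)*(1 - 105) = 4303*(-104) = -447512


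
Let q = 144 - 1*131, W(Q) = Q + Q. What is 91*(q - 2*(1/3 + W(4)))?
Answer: -1001/3 ≈ -333.67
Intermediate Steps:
W(Q) = 2*Q
q = 13 (q = 144 - 131 = 13)
91*(q - 2*(1/3 + W(4))) = 91*(13 - 2*(1/3 + 2*4)) = 91*(13 - 2*(1*(⅓) + 8)) = 91*(13 - 2*(⅓ + 8)) = 91*(13 - 2*25/3) = 91*(13 - 50/3) = 91*(-11/3) = -1001/3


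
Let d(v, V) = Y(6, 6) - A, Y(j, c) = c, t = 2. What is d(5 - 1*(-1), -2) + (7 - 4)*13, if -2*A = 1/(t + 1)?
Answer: 271/6 ≈ 45.167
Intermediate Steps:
A = -⅙ (A = -1/(2*(2 + 1)) = -½/3 = -½*⅓ = -⅙ ≈ -0.16667)
d(v, V) = 37/6 (d(v, V) = 6 - 1*(-⅙) = 6 + ⅙ = 37/6)
d(5 - 1*(-1), -2) + (7 - 4)*13 = 37/6 + (7 - 4)*13 = 37/6 + 3*13 = 37/6 + 39 = 271/6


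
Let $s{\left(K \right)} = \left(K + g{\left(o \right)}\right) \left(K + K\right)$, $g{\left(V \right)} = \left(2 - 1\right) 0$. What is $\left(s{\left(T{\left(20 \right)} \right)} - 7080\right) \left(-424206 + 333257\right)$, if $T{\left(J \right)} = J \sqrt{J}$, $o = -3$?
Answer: $-811265080$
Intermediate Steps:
$T{\left(J \right)} = J^{\frac{3}{2}}$
$g{\left(V \right)} = 0$ ($g{\left(V \right)} = 1 \cdot 0 = 0$)
$s{\left(K \right)} = 2 K^{2}$ ($s{\left(K \right)} = \left(K + 0\right) \left(K + K\right) = K 2 K = 2 K^{2}$)
$\left(s{\left(T{\left(20 \right)} \right)} - 7080\right) \left(-424206 + 333257\right) = \left(2 \left(20^{\frac{3}{2}}\right)^{2} - 7080\right) \left(-424206 + 333257\right) = \left(2 \left(40 \sqrt{5}\right)^{2} - 7080\right) \left(-90949\right) = \left(2 \cdot 8000 - 7080\right) \left(-90949\right) = \left(16000 - 7080\right) \left(-90949\right) = 8920 \left(-90949\right) = -811265080$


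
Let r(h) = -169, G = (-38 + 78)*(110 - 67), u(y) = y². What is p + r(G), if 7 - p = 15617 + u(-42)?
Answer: -17543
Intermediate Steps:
G = 1720 (G = 40*43 = 1720)
p = -17374 (p = 7 - (15617 + (-42)²) = 7 - (15617 + 1764) = 7 - 1*17381 = 7 - 17381 = -17374)
p + r(G) = -17374 - 169 = -17543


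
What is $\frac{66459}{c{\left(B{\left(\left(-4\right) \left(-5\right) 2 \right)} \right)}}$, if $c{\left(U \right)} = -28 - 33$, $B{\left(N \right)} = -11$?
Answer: $- \frac{66459}{61} \approx -1089.5$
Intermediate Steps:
$c{\left(U \right)} = -61$
$\frac{66459}{c{\left(B{\left(\left(-4\right) \left(-5\right) 2 \right)} \right)}} = \frac{66459}{-61} = 66459 \left(- \frac{1}{61}\right) = - \frac{66459}{61}$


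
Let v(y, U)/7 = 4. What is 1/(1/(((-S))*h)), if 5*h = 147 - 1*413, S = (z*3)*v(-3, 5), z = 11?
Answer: 245784/5 ≈ 49157.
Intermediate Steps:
v(y, U) = 28 (v(y, U) = 7*4 = 28)
S = 924 (S = (11*3)*28 = 33*28 = 924)
h = -266/5 (h = (147 - 1*413)/5 = (147 - 413)/5 = (⅕)*(-266) = -266/5 ≈ -53.200)
1/(1/(((-S))*h)) = 1/(1/(((-1*924))*(-266/5))) = 1/(-5/266/(-924)) = 1/(-1/924*(-5/266)) = 1/(5/245784) = 245784/5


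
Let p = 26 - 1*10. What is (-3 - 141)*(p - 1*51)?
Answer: 5040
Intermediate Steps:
p = 16 (p = 26 - 10 = 16)
(-3 - 141)*(p - 1*51) = (-3 - 141)*(16 - 1*51) = -144*(16 - 51) = -144*(-35) = 5040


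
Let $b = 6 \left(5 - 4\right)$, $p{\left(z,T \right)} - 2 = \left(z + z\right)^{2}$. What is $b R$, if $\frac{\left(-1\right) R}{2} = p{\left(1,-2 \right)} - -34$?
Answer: $-480$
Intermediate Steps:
$p{\left(z,T \right)} = 2 + 4 z^{2}$ ($p{\left(z,T \right)} = 2 + \left(z + z\right)^{2} = 2 + \left(2 z\right)^{2} = 2 + 4 z^{2}$)
$R = -80$ ($R = - 2 \left(\left(2 + 4 \cdot 1^{2}\right) - -34\right) = - 2 \left(\left(2 + 4 \cdot 1\right) + 34\right) = - 2 \left(\left(2 + 4\right) + 34\right) = - 2 \left(6 + 34\right) = \left(-2\right) 40 = -80$)
$b = 6$ ($b = 6 \cdot 1 = 6$)
$b R = 6 \left(-80\right) = -480$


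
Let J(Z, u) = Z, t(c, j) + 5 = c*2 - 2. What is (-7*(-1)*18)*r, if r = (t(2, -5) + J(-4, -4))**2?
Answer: 6174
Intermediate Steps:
t(c, j) = -7 + 2*c (t(c, j) = -5 + (c*2 - 2) = -5 + (2*c - 2) = -5 + (-2 + 2*c) = -7 + 2*c)
r = 49 (r = ((-7 + 2*2) - 4)**2 = ((-7 + 4) - 4)**2 = (-3 - 4)**2 = (-7)**2 = 49)
(-7*(-1)*18)*r = (-7*(-1)*18)*49 = (7*18)*49 = 126*49 = 6174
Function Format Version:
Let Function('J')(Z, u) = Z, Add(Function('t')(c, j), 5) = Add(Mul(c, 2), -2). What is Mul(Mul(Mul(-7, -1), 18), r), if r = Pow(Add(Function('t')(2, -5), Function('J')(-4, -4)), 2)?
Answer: 6174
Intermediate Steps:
Function('t')(c, j) = Add(-7, Mul(2, c)) (Function('t')(c, j) = Add(-5, Add(Mul(c, 2), -2)) = Add(-5, Add(Mul(2, c), -2)) = Add(-5, Add(-2, Mul(2, c))) = Add(-7, Mul(2, c)))
r = 49 (r = Pow(Add(Add(-7, Mul(2, 2)), -4), 2) = Pow(Add(Add(-7, 4), -4), 2) = Pow(Add(-3, -4), 2) = Pow(-7, 2) = 49)
Mul(Mul(Mul(-7, -1), 18), r) = Mul(Mul(Mul(-7, -1), 18), 49) = Mul(Mul(7, 18), 49) = Mul(126, 49) = 6174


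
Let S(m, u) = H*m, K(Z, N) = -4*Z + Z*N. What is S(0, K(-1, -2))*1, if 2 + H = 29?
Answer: 0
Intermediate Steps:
H = 27 (H = -2 + 29 = 27)
K(Z, N) = -4*Z + N*Z
S(m, u) = 27*m
S(0, K(-1, -2))*1 = (27*0)*1 = 0*1 = 0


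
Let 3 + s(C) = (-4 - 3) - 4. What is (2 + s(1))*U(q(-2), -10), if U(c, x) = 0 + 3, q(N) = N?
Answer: -36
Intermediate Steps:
U(c, x) = 3
s(C) = -14 (s(C) = -3 + ((-4 - 3) - 4) = -3 + (-7 - 4) = -3 - 11 = -14)
(2 + s(1))*U(q(-2), -10) = (2 - 14)*3 = -12*3 = -36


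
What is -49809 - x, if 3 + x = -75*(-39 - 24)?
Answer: -54531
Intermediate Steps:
x = 4722 (x = -3 - 75*(-39 - 24) = -3 - 75*(-63) = -3 + 4725 = 4722)
-49809 - x = -49809 - 1*4722 = -49809 - 4722 = -54531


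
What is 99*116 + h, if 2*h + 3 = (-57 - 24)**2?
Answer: 14763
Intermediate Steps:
h = 3279 (h = -3/2 + (-57 - 24)**2/2 = -3/2 + (1/2)*(-81)**2 = -3/2 + (1/2)*6561 = -3/2 + 6561/2 = 3279)
99*116 + h = 99*116 + 3279 = 11484 + 3279 = 14763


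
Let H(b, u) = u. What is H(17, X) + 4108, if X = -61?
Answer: 4047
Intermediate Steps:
H(17, X) + 4108 = -61 + 4108 = 4047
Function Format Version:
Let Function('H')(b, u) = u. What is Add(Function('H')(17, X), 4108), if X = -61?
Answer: 4047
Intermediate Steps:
Add(Function('H')(17, X), 4108) = Add(-61, 4108) = 4047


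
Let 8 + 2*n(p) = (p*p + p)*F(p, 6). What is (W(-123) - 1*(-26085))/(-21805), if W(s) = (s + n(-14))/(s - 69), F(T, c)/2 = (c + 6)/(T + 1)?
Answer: -1001723/837312 ≈ -1.1964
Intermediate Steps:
F(T, c) = 2*(6 + c)/(1 + T) (F(T, c) = 2*((c + 6)/(T + 1)) = 2*((6 + c)/(1 + T)) = 2*(6 + c)/(1 + T))
n(p) = -4 + 12*(p + p²)/(1 + p) (n(p) = -4 + ((p*p + p)*(2*(6 + 6)/(1 + p)))/2 = -4 + ((p² + p)*(2*12/(1 + p)))/2 = -4 + ((p + p²)*(24/(1 + p)))/2 = -4 + (24*(p + p²)/(1 + p))/2 = -4 + 12*(p + p²)/(1 + p))
W(s) = (-172 + s)/(-69 + s) (W(s) = (s + (-4 + 12*(-14)))/(s - 69) = (s + (-4 - 168))/(-69 + s) = (s - 172)/(-69 + s) = (-172 + s)/(-69 + s))
(W(-123) - 1*(-26085))/(-21805) = ((-172 - 123)/(-69 - 123) - 1*(-26085))/(-21805) = (-295/(-192) + 26085)*(-1/21805) = (-1/192*(-295) + 26085)*(-1/21805) = (295/192 + 26085)*(-1/21805) = (5008615/192)*(-1/21805) = -1001723/837312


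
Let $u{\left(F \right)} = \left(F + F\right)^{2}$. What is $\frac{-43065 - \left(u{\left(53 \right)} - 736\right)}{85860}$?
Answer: $- \frac{3571}{5724} \approx -0.62386$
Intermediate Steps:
$u{\left(F \right)} = 4 F^{2}$ ($u{\left(F \right)} = \left(2 F\right)^{2} = 4 F^{2}$)
$\frac{-43065 - \left(u{\left(53 \right)} - 736\right)}{85860} = \frac{-43065 - \left(4 \cdot 53^{2} - 736\right)}{85860} = \left(-43065 - \left(4 \cdot 2809 - 736\right)\right) \frac{1}{85860} = \left(-43065 - \left(11236 - 736\right)\right) \frac{1}{85860} = \left(-43065 - 10500\right) \frac{1}{85860} = \left(-53565\right) \frac{1}{85860} = - \frac{3571}{5724}$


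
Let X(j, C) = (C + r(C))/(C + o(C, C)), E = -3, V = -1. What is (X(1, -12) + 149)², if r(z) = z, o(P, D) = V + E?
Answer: 90601/4 ≈ 22650.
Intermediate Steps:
o(P, D) = -4 (o(P, D) = -1 - 3 = -4)
X(j, C) = 2*C/(-4 + C) (X(j, C) = (C + C)/(C - 4) = (2*C)/(-4 + C) = 2*C/(-4 + C))
(X(1, -12) + 149)² = (2*(-12)/(-4 - 12) + 149)² = (2*(-12)/(-16) + 149)² = (2*(-12)*(-1/16) + 149)² = (3/2 + 149)² = (301/2)² = 90601/4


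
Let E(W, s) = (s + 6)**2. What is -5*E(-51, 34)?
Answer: -8000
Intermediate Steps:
E(W, s) = (6 + s)**2
-5*E(-51, 34) = -5*(6 + 34)**2 = -5*40**2 = -5*1600 = -8000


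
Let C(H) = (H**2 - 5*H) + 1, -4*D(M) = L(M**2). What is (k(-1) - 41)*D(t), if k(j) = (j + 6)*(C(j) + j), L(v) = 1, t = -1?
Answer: 11/4 ≈ 2.7500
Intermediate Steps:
D(M) = -1/4 (D(M) = -1/4*1 = -1/4)
C(H) = 1 + H**2 - 5*H
k(j) = (6 + j)*(1 + j**2 - 4*j) (k(j) = (j + 6)*((1 + j**2 - 5*j) + j) = (6 + j)*(1 + j**2 - 4*j))
(k(-1) - 41)*D(t) = ((6 + (-1)**3 - 23*(-1) + 2*(-1)**2) - 41)*(-1/4) = ((6 - 1 + 23 + 2*1) - 41)*(-1/4) = ((6 - 1 + 23 + 2) - 41)*(-1/4) = (30 - 41)*(-1/4) = -11*(-1/4) = 11/4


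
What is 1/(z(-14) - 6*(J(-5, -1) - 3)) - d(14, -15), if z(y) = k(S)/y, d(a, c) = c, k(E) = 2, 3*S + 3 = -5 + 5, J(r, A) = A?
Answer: 2512/167 ≈ 15.042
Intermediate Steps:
S = -1 (S = -1 + (-5 + 5)/3 = -1 + (⅓)*0 = -1 + 0 = -1)
z(y) = 2/y
1/(z(-14) - 6*(J(-5, -1) - 3)) - d(14, -15) = 1/(2/(-14) - 6*(-1 - 3)) - 1*(-15) = 1/(2*(-1/14) - 6*(-4)) + 15 = 1/(-⅐ + 24) + 15 = 1/(167/7) + 15 = 7/167 + 15 = 2512/167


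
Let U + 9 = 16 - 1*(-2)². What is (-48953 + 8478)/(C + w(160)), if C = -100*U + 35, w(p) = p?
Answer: 8095/21 ≈ 385.48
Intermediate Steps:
U = 3 (U = -9 + (16 - 1*(-2)²) = -9 + (16 - 1*4) = -9 + (16 - 4) = -9 + 12 = 3)
C = -265 (C = -100*3 + 35 = -300 + 35 = -265)
(-48953 + 8478)/(C + w(160)) = (-48953 + 8478)/(-265 + 160) = -40475/(-105) = -40475*(-1/105) = 8095/21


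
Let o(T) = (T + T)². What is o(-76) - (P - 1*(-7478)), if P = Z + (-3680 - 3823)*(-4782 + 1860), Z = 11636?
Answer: -21919776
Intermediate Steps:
o(T) = 4*T² (o(T) = (2*T)² = 4*T²)
P = 21935402 (P = 11636 + (-3680 - 3823)*(-4782 + 1860) = 11636 - 7503*(-2922) = 11636 + 21923766 = 21935402)
o(-76) - (P - 1*(-7478)) = 4*(-76)² - (21935402 - 1*(-7478)) = 4*5776 - (21935402 + 7478) = 23104 - 1*21942880 = 23104 - 21942880 = -21919776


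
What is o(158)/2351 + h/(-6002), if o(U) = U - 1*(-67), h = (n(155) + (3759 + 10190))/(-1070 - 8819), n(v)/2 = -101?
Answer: 13386919247/139540732078 ≈ 0.095936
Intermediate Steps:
n(v) = -202 (n(v) = 2*(-101) = -202)
h = -13747/9889 (h = (-202 + (3759 + 10190))/(-1070 - 8819) = (-202 + 13949)/(-9889) = 13747*(-1/9889) = -13747/9889 ≈ -1.3901)
o(U) = 67 + U (o(U) = U + 67 = 67 + U)
o(158)/2351 + h/(-6002) = (67 + 158)/2351 - 13747/9889/(-6002) = 225*(1/2351) - 13747/9889*(-1/6002) = 225/2351 + 13747/59353778 = 13386919247/139540732078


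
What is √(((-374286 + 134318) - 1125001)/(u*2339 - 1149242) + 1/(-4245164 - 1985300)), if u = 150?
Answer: √10328083917746496437697/77724259592 ≈ 1.3075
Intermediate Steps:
√(((-374286 + 134318) - 1125001)/(u*2339 - 1149242) + 1/(-4245164 - 1985300)) = √(((-374286 + 134318) - 1125001)/(150*2339 - 1149242) + 1/(-4245164 - 1985300)) = √((-239968 - 1125001)/(350850 - 1149242) + 1/(-6230464)) = √(-1364969/(-798392) - 1/6230464) = √(-1364969*(-1/798392) - 1/6230464) = √(1364969/798392 - 1/6230464) = √(1063048677153/621794076736) = √10328083917746496437697/77724259592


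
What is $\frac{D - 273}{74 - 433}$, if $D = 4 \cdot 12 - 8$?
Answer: $\frac{233}{359} \approx 0.64902$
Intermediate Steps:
$D = 40$ ($D = 48 - 8 = 40$)
$\frac{D - 273}{74 - 433} = \frac{40 - 273}{74 - 433} = - \frac{233}{-359} = \left(-233\right) \left(- \frac{1}{359}\right) = \frac{233}{359}$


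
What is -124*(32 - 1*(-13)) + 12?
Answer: -5568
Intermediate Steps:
-124*(32 - 1*(-13)) + 12 = -124*(32 + 13) + 12 = -124*45 + 12 = -5580 + 12 = -5568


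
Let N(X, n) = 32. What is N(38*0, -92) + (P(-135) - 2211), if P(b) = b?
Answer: -2314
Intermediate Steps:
N(38*0, -92) + (P(-135) - 2211) = 32 + (-135 - 2211) = 32 - 2346 = -2314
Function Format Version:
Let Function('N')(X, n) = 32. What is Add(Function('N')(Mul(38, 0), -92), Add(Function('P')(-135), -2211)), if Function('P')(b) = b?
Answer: -2314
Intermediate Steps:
Add(Function('N')(Mul(38, 0), -92), Add(Function('P')(-135), -2211)) = Add(32, Add(-135, -2211)) = Add(32, -2346) = -2314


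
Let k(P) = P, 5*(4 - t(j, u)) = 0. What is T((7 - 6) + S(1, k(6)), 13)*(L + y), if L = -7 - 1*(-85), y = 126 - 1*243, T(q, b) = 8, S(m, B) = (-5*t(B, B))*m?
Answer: -312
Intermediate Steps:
t(j, u) = 4 (t(j, u) = 4 - 1/5*0 = 4 + 0 = 4)
S(m, B) = -20*m (S(m, B) = (-5*4)*m = -20*m)
y = -117 (y = 126 - 243 = -117)
L = 78 (L = -7 + 85 = 78)
T((7 - 6) + S(1, k(6)), 13)*(L + y) = 8*(78 - 117) = 8*(-39) = -312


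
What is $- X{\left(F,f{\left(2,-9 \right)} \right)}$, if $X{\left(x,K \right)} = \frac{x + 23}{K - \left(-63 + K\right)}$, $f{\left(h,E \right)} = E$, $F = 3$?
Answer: $- \frac{26}{63} \approx -0.4127$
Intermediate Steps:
$X{\left(x,K \right)} = \frac{23}{63} + \frac{x}{63}$ ($X{\left(x,K \right)} = \frac{23 + x}{63} = \left(23 + x\right) \frac{1}{63} = \frac{23}{63} + \frac{x}{63}$)
$- X{\left(F,f{\left(2,-9 \right)} \right)} = - (\frac{23}{63} + \frac{1}{63} \cdot 3) = - (\frac{23}{63} + \frac{1}{21}) = \left(-1\right) \frac{26}{63} = - \frac{26}{63}$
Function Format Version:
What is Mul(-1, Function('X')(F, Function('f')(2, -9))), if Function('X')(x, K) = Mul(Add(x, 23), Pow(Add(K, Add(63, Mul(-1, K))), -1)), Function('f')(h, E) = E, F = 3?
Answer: Rational(-26, 63) ≈ -0.41270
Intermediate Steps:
Function('X')(x, K) = Add(Rational(23, 63), Mul(Rational(1, 63), x)) (Function('X')(x, K) = Mul(Add(23, x), Pow(63, -1)) = Mul(Add(23, x), Rational(1, 63)) = Add(Rational(23, 63), Mul(Rational(1, 63), x)))
Mul(-1, Function('X')(F, Function('f')(2, -9))) = Mul(-1, Add(Rational(23, 63), Mul(Rational(1, 63), 3))) = Mul(-1, Add(Rational(23, 63), Rational(1, 21))) = Mul(-1, Rational(26, 63)) = Rational(-26, 63)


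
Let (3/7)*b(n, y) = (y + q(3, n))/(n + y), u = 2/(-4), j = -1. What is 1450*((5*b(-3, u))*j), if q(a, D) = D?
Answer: -50750/3 ≈ -16917.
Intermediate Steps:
u = -½ (u = 2*(-¼) = -½ ≈ -0.50000)
b(n, y) = 7/3 (b(n, y) = 7*((y + n)/(n + y))/3 = 7*((n + y)/(n + y))/3 = (7/3)*1 = 7/3)
1450*((5*b(-3, u))*j) = 1450*((5*(7/3))*(-1)) = 1450*((35/3)*(-1)) = 1450*(-35/3) = -50750/3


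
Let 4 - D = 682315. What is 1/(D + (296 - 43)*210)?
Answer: -1/629181 ≈ -1.5894e-6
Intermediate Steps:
D = -682311 (D = 4 - 1*682315 = 4 - 682315 = -682311)
1/(D + (296 - 43)*210) = 1/(-682311 + (296 - 43)*210) = 1/(-682311 + 253*210) = 1/(-682311 + 53130) = 1/(-629181) = -1/629181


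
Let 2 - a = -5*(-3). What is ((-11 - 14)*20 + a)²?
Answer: 263169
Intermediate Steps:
a = -13 (a = 2 - (-5)*(-3) = 2 - 1*15 = 2 - 15 = -13)
((-11 - 14)*20 + a)² = ((-11 - 14)*20 - 13)² = (-25*20 - 13)² = (-500 - 13)² = (-513)² = 263169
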